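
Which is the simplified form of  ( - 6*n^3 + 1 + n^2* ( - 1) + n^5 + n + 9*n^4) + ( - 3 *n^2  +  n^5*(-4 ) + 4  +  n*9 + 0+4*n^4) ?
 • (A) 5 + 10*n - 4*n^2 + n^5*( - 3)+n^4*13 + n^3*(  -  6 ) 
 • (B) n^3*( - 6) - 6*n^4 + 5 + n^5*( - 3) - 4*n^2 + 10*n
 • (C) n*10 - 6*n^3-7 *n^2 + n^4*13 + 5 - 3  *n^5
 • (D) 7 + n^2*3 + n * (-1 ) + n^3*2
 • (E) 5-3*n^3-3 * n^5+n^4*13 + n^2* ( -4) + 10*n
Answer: A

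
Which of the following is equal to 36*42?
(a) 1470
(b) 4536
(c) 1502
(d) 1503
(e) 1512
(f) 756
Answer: e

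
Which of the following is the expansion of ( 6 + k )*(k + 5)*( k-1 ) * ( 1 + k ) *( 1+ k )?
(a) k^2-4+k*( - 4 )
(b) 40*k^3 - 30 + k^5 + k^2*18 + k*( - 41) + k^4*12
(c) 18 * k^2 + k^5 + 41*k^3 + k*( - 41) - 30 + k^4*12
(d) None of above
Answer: b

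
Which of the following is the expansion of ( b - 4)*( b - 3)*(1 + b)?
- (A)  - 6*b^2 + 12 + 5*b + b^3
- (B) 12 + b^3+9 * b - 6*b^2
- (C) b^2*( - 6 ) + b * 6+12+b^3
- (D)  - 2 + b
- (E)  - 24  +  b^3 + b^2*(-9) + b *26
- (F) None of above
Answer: A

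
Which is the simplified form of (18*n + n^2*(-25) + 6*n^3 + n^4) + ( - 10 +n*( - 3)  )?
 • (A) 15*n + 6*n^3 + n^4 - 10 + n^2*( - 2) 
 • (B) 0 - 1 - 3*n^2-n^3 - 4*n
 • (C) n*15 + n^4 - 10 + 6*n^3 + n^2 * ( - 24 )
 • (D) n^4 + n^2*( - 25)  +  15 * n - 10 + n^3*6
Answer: D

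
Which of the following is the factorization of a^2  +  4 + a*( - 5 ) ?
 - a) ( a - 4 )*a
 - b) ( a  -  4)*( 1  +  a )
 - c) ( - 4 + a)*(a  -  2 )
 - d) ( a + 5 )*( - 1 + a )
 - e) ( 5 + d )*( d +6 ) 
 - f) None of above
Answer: f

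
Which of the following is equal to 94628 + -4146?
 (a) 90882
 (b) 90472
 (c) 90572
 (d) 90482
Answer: d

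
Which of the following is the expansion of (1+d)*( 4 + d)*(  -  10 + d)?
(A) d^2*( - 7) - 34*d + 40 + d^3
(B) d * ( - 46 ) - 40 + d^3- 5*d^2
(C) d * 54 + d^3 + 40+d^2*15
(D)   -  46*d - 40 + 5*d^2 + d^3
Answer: B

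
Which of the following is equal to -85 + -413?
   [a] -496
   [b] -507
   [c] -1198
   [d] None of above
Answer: d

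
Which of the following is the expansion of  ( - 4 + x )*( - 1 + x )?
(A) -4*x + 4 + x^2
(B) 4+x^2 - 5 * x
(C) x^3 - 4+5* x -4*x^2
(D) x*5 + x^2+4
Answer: B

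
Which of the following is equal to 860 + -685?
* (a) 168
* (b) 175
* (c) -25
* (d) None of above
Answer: b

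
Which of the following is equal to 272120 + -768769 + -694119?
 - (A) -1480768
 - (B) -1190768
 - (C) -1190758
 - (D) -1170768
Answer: B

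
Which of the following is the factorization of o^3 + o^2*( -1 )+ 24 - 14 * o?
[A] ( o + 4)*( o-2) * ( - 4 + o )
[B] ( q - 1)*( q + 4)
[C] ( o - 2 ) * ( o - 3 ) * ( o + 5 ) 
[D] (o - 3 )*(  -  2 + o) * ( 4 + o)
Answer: D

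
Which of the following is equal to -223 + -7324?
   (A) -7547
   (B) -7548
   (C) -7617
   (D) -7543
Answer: A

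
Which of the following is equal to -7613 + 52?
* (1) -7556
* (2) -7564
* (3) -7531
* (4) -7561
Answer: 4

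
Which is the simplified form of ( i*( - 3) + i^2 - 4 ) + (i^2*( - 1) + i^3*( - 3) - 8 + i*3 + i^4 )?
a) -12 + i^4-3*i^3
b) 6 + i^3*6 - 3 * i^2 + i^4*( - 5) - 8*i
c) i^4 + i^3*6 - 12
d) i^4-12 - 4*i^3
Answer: a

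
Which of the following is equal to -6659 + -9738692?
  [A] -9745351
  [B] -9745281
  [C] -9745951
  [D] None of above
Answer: A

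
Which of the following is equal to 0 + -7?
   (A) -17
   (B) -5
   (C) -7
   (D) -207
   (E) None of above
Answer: C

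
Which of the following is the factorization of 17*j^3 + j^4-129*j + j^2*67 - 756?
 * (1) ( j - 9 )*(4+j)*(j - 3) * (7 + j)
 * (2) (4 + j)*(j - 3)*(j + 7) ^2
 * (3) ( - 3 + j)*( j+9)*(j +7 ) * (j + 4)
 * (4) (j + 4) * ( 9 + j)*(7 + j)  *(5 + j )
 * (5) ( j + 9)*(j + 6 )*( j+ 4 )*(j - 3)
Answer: 3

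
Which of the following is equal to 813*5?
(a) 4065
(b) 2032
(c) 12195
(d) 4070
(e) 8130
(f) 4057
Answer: a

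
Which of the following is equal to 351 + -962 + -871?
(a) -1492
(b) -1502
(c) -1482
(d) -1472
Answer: c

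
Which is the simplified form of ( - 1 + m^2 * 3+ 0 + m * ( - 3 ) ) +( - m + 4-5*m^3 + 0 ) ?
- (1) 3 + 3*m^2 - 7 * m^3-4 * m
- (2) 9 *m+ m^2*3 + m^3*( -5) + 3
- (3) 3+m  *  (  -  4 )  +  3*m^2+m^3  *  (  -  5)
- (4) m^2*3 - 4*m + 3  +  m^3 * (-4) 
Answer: 3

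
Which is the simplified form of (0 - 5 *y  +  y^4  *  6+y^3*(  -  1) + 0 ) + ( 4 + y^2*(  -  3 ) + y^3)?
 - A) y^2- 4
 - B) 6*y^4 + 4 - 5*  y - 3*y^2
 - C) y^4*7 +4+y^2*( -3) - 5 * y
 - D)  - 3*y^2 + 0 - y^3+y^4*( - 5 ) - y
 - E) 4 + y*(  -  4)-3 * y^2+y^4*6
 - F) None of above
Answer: B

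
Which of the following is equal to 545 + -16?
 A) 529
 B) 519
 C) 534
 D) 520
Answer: A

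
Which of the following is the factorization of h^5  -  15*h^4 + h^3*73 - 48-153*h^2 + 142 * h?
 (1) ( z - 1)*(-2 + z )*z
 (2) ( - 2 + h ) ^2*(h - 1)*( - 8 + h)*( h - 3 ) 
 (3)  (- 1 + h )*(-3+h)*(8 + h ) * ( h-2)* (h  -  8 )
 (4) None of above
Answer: 4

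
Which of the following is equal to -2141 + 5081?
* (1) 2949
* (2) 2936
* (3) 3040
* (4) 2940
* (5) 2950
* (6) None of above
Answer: 4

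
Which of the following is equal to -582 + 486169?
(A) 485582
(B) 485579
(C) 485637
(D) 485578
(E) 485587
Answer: E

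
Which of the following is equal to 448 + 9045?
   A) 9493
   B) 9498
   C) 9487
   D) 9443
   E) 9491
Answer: A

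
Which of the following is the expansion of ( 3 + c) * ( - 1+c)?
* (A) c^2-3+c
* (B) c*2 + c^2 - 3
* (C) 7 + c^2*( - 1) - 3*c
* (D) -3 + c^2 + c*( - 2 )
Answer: B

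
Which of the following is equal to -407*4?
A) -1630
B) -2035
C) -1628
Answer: C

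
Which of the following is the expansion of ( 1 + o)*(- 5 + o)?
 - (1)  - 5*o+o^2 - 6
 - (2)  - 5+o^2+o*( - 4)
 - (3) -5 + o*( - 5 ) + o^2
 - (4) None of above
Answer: 2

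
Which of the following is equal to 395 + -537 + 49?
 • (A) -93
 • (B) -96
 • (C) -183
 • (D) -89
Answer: A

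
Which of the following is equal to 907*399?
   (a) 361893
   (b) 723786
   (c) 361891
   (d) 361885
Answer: a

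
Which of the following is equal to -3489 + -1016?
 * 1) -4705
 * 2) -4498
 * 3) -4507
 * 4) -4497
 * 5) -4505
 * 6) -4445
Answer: 5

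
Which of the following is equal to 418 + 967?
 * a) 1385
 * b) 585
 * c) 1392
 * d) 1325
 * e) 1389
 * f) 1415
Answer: a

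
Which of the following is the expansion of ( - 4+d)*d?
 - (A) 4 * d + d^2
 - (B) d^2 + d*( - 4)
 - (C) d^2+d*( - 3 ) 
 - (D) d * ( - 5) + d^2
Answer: B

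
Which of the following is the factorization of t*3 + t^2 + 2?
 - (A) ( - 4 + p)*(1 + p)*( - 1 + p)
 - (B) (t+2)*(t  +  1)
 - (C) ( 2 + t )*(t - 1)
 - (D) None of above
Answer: B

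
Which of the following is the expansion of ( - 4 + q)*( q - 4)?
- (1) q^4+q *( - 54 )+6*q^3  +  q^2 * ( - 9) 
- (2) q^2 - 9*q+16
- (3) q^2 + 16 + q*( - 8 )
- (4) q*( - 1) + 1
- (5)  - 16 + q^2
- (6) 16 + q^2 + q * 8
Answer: 3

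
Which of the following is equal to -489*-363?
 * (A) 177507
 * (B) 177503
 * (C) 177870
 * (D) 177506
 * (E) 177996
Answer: A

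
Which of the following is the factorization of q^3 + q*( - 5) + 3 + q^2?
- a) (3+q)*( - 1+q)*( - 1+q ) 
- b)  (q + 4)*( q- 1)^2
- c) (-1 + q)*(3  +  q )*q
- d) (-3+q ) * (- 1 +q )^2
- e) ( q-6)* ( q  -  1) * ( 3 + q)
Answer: a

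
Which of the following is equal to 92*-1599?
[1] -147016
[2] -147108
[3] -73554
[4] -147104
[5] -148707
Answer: 2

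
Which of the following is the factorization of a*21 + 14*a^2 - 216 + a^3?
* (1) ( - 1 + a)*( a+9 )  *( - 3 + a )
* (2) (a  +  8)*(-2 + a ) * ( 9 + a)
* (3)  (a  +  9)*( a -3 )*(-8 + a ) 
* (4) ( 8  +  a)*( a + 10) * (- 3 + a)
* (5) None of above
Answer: 5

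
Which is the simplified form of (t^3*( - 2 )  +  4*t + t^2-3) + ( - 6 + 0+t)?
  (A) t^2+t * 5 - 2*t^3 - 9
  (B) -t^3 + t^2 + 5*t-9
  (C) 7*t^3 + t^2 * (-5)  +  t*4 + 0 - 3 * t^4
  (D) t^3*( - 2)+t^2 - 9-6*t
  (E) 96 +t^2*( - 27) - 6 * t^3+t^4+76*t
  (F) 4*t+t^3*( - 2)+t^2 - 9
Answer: A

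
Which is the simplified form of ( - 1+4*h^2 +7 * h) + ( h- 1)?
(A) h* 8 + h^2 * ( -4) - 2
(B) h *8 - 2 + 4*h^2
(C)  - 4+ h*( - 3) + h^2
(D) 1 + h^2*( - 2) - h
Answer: B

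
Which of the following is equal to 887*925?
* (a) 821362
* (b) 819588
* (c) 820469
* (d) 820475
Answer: d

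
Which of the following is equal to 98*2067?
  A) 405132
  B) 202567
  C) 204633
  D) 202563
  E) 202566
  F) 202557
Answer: E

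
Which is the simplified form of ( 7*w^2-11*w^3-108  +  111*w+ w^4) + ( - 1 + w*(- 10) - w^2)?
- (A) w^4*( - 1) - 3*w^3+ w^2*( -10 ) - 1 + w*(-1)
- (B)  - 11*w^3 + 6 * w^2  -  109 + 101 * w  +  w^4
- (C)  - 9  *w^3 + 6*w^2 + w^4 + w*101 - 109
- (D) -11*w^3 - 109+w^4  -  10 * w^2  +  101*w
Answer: B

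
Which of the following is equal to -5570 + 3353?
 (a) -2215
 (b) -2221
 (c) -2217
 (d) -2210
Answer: c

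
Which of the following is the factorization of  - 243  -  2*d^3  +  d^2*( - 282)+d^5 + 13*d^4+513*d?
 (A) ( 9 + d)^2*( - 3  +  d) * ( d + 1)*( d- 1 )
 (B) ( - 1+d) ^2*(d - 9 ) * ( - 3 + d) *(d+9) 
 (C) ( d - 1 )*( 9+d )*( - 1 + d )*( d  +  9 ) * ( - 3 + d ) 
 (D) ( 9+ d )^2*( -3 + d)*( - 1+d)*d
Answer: C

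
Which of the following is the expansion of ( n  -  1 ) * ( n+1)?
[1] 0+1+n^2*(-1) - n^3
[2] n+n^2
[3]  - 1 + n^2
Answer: 3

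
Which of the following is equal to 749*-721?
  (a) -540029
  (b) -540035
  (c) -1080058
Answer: a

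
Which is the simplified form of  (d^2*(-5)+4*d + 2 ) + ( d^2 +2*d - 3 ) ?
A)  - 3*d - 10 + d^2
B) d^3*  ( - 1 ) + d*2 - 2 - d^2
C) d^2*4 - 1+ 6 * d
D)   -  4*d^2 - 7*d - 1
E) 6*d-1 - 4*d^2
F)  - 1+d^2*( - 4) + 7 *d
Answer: E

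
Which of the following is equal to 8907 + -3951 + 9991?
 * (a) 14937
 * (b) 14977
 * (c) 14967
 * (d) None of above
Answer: d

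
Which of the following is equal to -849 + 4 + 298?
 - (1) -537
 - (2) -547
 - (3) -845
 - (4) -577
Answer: 2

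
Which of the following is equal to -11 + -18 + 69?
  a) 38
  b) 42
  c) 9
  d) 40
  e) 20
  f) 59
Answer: d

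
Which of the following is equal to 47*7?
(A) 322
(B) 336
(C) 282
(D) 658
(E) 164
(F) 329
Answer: F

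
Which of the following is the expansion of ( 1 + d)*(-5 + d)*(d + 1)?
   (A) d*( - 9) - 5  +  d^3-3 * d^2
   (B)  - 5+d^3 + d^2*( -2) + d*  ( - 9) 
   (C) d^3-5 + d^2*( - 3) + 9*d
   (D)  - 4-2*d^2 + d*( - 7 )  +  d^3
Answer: A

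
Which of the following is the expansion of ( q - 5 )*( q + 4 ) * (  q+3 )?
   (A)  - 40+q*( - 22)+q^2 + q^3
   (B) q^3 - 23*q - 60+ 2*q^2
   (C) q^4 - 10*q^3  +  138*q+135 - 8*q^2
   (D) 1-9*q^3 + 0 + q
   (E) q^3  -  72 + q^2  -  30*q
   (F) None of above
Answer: B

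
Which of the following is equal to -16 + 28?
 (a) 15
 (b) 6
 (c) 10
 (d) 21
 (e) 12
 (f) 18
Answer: e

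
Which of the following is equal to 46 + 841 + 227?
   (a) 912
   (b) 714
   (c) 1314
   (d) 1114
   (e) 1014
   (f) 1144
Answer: d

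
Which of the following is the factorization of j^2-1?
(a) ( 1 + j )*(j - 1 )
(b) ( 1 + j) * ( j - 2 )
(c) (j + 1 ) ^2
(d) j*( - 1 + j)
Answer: a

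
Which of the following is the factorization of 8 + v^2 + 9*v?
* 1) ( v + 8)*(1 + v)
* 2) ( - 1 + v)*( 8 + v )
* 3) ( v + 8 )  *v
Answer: 1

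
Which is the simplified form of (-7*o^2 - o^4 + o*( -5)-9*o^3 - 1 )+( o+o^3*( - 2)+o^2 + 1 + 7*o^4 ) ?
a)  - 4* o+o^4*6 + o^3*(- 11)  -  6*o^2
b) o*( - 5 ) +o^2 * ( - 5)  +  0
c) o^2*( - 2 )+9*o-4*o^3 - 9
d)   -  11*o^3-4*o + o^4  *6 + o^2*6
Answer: a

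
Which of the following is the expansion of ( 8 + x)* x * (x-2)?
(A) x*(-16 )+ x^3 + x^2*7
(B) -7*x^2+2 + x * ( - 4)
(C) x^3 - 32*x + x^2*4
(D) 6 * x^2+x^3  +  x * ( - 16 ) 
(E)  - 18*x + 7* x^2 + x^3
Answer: D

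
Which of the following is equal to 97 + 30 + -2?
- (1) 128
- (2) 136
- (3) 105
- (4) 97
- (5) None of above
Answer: 5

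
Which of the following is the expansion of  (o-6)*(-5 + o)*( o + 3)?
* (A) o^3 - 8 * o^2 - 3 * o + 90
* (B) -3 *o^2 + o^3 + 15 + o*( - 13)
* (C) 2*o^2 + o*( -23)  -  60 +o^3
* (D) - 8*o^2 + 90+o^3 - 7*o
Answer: A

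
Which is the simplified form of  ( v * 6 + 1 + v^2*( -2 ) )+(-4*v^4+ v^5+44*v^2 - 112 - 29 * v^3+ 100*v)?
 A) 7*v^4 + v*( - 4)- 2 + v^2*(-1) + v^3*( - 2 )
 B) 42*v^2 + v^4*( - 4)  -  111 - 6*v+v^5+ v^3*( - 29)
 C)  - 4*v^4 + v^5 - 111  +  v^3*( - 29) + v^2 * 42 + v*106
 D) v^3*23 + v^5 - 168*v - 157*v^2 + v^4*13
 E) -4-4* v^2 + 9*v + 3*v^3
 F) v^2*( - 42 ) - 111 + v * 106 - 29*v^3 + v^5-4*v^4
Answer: C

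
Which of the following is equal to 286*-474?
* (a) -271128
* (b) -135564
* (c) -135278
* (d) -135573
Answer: b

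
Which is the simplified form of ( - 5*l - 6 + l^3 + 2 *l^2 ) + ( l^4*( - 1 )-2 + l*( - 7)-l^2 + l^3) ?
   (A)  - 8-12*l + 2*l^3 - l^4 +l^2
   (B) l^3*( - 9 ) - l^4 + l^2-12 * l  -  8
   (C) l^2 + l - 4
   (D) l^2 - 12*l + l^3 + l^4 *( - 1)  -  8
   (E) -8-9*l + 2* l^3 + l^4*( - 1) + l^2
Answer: A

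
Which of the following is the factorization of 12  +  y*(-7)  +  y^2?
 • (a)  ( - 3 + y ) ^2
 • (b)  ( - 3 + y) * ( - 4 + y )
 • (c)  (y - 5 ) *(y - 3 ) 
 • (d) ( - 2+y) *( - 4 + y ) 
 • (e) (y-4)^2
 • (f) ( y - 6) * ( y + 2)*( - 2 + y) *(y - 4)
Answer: b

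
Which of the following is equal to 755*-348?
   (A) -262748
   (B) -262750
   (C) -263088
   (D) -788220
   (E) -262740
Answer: E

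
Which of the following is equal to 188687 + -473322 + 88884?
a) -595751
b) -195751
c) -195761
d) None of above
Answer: b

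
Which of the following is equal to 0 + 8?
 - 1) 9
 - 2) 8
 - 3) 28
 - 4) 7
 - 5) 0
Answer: 2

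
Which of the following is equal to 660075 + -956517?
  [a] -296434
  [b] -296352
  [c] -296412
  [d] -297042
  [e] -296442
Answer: e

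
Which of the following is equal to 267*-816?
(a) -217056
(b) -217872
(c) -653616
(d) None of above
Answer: b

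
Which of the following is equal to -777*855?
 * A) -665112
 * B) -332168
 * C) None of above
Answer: C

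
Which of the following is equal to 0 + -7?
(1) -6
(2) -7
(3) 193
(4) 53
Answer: 2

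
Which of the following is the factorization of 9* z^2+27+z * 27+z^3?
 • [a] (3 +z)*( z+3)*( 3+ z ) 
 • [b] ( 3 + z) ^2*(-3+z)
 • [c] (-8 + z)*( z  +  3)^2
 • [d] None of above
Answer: a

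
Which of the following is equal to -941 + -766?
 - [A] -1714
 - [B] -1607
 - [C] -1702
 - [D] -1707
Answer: D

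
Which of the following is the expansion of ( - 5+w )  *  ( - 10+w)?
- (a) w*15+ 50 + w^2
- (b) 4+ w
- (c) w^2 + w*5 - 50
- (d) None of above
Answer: d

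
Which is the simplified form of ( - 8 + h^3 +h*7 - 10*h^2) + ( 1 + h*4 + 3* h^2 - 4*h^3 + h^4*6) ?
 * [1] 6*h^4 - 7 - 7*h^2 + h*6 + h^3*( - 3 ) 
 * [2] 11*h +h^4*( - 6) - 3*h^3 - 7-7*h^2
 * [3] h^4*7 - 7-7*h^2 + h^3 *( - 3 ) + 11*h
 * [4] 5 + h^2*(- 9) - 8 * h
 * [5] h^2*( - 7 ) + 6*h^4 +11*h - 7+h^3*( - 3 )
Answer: 5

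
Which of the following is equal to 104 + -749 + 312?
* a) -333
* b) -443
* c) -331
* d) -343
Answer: a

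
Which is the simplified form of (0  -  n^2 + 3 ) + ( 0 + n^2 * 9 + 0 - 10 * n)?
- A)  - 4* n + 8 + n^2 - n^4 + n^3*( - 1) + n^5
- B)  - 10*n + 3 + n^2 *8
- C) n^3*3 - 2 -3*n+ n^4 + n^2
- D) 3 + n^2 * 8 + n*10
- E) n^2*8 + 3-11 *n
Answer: B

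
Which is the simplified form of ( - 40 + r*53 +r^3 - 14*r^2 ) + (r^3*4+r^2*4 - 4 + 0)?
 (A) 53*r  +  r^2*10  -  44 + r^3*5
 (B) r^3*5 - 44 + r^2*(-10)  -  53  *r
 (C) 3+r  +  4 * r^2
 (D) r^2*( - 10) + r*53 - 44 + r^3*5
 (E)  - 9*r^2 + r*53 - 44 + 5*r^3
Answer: D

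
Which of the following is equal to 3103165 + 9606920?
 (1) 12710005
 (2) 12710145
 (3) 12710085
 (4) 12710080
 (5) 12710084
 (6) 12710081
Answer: 3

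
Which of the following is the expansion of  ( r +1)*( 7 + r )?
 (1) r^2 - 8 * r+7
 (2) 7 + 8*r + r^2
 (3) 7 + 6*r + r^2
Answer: 2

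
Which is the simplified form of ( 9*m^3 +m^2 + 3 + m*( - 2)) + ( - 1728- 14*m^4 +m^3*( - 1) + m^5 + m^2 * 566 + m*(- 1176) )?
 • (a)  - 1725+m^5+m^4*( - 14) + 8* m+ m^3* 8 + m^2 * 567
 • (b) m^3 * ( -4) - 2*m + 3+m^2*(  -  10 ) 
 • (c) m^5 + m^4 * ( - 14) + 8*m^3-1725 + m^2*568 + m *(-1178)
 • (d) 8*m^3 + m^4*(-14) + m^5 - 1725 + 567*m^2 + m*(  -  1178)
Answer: d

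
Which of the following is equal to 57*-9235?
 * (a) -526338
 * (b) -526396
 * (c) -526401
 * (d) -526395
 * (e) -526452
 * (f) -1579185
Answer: d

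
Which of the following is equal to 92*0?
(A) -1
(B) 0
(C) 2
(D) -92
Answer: B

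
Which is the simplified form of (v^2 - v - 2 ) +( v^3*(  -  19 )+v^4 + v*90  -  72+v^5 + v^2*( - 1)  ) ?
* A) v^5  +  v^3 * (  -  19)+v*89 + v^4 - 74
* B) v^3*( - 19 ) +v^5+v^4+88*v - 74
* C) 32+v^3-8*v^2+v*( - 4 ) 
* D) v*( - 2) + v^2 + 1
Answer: A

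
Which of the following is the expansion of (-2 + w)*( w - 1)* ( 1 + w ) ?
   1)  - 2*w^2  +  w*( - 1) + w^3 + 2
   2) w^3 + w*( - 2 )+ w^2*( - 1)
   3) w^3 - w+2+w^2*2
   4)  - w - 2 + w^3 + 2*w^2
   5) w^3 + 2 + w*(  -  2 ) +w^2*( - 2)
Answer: 1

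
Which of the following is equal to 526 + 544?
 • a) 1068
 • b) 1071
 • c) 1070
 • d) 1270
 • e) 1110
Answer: c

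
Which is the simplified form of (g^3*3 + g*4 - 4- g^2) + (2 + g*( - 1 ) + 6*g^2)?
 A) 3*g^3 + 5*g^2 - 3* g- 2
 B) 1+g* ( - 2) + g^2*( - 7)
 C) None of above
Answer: C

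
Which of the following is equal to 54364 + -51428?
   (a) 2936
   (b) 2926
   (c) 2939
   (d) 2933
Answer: a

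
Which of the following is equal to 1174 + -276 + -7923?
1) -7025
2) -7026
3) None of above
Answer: 1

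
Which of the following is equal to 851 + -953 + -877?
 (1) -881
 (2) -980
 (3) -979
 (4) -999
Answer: 3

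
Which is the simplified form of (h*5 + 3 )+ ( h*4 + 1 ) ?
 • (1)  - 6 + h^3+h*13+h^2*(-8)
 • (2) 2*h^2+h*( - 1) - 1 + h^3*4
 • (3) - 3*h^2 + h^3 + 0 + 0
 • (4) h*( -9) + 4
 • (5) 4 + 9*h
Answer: 5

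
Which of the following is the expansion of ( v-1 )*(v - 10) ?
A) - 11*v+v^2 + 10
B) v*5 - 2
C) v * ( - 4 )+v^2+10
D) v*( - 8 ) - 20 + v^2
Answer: A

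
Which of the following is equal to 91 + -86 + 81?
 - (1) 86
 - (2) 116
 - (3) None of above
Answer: 1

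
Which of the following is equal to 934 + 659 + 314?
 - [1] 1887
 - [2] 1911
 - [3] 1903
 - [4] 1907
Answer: 4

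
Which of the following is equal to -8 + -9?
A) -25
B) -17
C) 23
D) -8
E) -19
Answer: B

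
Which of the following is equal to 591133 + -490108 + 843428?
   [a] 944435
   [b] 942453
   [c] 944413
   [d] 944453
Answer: d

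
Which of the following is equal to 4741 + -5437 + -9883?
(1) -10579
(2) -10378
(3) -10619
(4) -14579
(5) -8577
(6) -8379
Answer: 1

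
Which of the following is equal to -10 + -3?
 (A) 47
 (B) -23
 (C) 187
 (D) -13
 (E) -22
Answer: D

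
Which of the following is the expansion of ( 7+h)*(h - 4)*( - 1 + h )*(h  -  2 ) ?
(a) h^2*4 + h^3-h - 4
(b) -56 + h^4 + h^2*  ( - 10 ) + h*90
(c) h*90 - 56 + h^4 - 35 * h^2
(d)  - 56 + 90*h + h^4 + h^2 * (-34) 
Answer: c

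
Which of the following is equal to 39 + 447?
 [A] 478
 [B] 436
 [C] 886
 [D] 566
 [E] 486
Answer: E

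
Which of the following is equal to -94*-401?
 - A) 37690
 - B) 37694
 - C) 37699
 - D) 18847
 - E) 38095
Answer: B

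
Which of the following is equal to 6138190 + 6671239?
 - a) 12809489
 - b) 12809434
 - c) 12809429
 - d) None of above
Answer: c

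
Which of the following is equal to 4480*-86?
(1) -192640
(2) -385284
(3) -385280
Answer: 3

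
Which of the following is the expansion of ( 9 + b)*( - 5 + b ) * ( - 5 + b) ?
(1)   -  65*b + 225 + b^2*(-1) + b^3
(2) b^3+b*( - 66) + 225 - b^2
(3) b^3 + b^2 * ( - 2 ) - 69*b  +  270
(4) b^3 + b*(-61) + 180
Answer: 1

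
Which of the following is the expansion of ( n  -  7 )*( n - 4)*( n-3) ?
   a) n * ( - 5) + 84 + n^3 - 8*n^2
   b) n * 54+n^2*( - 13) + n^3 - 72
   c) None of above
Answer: c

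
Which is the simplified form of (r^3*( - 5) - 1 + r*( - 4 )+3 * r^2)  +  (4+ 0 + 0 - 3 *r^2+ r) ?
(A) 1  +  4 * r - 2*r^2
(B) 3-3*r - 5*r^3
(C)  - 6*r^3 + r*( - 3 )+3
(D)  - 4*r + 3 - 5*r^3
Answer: B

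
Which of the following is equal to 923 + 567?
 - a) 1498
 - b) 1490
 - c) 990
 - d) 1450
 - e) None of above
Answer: b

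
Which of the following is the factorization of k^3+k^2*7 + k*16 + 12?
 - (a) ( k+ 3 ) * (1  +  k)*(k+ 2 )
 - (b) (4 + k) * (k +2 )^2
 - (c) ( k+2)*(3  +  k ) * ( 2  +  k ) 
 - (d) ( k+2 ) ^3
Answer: c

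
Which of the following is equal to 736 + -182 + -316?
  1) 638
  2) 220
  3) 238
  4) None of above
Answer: 3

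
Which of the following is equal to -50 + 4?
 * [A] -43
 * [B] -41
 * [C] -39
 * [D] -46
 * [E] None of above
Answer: D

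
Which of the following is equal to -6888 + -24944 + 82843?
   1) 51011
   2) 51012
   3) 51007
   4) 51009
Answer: 1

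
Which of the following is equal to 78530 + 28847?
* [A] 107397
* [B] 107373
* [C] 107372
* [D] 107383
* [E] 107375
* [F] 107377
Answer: F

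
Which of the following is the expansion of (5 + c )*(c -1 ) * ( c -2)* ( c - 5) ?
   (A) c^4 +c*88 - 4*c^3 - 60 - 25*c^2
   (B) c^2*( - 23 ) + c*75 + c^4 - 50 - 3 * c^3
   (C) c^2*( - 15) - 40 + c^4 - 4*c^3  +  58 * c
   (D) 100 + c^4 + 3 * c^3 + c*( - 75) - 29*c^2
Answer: B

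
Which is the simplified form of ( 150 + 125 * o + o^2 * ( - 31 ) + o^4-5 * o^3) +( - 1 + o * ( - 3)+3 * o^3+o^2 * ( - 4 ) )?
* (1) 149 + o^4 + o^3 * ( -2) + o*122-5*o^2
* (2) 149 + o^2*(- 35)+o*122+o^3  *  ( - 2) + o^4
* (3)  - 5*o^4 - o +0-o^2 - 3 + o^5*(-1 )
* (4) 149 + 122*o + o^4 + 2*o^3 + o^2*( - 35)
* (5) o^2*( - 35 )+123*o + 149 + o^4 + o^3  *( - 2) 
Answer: 2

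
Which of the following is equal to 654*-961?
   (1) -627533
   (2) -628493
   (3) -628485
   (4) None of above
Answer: 4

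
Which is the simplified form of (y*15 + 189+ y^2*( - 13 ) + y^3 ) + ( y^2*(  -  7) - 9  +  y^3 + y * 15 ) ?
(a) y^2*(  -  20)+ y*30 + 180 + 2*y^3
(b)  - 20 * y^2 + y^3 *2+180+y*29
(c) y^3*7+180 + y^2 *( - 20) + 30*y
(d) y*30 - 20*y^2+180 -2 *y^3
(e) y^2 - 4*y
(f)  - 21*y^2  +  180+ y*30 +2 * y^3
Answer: a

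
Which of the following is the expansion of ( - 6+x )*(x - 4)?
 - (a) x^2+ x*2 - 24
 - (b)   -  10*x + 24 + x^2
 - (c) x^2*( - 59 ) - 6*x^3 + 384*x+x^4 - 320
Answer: b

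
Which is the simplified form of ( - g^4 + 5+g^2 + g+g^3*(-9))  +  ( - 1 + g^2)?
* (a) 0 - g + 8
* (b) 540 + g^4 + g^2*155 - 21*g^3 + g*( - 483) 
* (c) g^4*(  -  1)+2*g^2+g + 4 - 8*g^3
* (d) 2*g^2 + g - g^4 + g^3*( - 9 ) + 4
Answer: d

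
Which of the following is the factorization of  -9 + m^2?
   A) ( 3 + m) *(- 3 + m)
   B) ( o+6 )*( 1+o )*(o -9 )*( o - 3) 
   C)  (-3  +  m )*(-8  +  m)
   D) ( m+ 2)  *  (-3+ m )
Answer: A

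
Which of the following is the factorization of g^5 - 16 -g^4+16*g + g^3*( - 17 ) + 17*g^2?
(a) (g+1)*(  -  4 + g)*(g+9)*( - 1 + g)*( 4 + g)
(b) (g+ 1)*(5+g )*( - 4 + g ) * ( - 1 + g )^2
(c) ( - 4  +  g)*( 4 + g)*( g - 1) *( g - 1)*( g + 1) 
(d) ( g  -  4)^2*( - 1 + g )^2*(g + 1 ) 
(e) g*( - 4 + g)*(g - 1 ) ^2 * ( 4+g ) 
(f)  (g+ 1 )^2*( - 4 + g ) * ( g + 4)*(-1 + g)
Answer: c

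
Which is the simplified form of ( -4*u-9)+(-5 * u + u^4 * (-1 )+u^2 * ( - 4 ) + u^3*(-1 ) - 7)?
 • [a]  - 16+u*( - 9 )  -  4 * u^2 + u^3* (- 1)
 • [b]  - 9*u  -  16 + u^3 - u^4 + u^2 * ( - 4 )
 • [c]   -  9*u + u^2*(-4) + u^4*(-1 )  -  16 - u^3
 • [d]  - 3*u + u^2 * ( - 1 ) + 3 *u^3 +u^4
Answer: c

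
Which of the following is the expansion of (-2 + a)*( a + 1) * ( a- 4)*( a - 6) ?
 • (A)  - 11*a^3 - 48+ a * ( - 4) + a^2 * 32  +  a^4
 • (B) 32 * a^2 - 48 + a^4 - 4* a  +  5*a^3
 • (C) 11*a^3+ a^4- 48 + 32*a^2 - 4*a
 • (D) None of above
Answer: A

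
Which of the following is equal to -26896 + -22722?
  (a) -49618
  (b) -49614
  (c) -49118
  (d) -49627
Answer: a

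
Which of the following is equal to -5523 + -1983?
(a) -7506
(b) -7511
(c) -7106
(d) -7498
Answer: a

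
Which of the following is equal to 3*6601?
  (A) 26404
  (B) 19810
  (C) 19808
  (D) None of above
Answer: D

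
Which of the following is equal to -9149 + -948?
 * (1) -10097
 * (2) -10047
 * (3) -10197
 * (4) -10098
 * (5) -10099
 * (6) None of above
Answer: 1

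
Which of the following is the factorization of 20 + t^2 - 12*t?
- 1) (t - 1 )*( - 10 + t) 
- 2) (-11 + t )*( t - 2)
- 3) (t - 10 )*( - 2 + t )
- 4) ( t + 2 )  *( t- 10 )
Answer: 3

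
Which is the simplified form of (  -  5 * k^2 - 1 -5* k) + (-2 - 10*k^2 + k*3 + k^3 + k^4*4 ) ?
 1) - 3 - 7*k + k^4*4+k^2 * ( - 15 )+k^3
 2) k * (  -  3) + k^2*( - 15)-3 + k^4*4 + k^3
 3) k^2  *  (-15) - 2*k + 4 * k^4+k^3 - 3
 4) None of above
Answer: 3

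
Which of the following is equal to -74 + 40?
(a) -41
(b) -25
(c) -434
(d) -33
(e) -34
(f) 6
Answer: e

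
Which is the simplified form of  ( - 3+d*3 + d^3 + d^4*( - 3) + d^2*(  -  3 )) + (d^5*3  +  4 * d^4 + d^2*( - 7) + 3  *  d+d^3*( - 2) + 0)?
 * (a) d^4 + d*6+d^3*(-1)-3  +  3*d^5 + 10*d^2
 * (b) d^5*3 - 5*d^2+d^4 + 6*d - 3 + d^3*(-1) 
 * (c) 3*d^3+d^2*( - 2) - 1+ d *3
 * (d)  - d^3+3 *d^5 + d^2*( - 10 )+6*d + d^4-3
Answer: d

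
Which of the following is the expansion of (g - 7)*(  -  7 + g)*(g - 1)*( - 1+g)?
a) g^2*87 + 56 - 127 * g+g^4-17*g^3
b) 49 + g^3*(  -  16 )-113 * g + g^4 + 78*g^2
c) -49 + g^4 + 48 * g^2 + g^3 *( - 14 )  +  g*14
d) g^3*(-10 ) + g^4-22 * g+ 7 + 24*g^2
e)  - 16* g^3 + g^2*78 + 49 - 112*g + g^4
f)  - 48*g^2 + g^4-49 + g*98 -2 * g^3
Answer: e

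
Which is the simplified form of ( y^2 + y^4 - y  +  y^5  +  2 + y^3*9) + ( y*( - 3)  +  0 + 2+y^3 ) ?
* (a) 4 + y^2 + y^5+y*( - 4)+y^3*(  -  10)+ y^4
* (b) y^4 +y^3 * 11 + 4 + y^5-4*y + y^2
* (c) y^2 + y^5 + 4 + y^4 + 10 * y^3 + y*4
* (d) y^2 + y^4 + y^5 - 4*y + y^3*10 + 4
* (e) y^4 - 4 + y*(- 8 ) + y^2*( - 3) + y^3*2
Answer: d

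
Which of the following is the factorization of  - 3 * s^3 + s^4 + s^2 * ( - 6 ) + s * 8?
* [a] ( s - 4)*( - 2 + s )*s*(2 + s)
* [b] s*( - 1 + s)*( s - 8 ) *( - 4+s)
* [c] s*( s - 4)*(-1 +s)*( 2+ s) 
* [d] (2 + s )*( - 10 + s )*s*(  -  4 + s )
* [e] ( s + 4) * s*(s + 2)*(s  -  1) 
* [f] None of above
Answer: c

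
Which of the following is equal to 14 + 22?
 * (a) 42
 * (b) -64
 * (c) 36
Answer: c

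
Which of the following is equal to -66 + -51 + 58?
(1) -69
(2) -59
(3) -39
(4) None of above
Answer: 2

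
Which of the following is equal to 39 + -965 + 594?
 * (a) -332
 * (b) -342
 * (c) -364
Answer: a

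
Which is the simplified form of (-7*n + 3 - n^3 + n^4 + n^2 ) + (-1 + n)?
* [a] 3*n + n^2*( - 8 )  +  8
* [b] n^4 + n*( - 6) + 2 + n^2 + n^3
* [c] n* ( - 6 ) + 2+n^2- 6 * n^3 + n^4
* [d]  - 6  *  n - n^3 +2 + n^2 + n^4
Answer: d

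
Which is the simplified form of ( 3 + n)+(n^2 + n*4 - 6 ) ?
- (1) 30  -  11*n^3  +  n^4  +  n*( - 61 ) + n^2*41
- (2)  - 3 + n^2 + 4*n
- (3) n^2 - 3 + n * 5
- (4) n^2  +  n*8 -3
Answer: 3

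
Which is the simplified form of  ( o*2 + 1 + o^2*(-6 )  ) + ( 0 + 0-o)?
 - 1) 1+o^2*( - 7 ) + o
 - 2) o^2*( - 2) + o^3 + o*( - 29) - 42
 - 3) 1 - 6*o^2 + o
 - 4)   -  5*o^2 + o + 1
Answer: 3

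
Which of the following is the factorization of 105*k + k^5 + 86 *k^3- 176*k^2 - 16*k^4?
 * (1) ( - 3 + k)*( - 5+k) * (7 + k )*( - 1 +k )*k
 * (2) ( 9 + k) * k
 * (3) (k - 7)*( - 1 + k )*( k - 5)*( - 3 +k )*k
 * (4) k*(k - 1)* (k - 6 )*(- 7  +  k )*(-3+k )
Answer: 3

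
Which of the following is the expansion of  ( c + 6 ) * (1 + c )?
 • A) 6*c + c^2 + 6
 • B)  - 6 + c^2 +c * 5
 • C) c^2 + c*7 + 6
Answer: C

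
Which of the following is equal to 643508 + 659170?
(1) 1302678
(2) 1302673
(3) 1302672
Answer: 1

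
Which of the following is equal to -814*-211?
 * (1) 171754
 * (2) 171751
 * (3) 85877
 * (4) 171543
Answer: 1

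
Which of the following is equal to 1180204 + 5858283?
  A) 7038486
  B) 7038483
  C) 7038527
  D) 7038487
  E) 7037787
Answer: D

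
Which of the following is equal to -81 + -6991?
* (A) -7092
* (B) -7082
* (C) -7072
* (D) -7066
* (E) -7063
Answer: C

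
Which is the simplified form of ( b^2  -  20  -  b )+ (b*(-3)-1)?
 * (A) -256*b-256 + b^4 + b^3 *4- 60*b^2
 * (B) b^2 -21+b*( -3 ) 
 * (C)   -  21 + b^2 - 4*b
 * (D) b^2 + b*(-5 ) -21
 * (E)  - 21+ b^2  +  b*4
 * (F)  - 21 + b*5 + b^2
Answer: C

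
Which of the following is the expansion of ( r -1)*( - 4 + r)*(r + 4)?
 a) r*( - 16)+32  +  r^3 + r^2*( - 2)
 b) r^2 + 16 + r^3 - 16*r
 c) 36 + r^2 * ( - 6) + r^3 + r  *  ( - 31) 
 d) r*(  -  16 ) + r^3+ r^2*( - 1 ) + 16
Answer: d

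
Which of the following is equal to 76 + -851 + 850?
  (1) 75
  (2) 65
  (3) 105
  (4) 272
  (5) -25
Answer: 1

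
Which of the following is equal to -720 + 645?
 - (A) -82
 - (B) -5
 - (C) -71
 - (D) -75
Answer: D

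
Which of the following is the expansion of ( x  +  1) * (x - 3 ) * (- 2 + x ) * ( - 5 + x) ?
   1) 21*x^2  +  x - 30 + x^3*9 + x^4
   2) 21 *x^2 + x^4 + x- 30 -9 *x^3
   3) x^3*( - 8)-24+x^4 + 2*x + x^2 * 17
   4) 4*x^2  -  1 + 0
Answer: 2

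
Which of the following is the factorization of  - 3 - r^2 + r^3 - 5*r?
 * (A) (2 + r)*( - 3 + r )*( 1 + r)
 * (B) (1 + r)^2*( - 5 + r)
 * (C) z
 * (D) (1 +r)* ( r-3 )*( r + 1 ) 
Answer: D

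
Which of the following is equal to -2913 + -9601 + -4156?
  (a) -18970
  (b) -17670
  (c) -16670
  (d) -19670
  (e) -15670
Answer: c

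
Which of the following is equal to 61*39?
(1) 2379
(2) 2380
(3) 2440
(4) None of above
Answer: 1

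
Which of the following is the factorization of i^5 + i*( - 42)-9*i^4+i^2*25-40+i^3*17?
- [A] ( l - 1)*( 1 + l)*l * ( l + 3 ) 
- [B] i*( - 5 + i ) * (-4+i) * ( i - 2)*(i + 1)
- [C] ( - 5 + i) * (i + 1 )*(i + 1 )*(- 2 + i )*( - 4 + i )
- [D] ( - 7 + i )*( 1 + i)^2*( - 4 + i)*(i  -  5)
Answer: C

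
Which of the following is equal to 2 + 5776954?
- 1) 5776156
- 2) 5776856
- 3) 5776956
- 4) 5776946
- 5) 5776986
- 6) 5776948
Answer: 3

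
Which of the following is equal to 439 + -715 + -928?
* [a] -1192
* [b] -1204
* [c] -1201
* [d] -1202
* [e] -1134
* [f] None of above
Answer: b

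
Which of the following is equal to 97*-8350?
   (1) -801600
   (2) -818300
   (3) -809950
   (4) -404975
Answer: 3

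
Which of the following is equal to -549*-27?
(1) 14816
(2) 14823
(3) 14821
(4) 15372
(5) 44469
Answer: 2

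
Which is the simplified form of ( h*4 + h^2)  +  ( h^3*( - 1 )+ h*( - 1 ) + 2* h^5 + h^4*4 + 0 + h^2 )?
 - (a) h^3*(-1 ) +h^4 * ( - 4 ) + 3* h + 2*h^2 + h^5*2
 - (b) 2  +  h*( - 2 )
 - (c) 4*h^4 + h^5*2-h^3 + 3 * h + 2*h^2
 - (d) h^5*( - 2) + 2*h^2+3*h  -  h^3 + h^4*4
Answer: c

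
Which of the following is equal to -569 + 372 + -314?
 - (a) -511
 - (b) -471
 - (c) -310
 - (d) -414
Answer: a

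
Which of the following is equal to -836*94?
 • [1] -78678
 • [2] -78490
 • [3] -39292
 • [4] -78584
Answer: 4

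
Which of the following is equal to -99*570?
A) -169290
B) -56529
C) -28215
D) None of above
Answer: D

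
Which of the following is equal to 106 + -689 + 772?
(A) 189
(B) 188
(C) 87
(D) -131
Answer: A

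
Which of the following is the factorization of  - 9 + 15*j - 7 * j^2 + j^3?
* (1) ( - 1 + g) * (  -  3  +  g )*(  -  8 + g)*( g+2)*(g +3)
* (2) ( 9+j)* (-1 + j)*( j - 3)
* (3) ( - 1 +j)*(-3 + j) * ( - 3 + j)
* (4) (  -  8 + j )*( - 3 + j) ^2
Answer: 3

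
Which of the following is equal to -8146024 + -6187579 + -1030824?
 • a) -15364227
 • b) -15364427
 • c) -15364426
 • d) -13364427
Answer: b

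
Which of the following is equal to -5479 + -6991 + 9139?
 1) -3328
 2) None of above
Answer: 2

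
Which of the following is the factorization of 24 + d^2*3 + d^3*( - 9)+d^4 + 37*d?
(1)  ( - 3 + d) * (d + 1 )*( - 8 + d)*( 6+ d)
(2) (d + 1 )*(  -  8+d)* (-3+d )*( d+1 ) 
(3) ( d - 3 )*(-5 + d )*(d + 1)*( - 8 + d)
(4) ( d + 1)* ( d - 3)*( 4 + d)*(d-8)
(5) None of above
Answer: 2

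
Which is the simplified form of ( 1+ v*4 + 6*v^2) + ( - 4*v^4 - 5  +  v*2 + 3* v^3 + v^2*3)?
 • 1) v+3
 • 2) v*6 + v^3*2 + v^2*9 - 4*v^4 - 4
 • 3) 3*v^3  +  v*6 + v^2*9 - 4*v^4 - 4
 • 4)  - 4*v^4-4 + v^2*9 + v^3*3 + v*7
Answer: 3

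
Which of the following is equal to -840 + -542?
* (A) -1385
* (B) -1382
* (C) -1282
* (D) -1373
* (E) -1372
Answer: B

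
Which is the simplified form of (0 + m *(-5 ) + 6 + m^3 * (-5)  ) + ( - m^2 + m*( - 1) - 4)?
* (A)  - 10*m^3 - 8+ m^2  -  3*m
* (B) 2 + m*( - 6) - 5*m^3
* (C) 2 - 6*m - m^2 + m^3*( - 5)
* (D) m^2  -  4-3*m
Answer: C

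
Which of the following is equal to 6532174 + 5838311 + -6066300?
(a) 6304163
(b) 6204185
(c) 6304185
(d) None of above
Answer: c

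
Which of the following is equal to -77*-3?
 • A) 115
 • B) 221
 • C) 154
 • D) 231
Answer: D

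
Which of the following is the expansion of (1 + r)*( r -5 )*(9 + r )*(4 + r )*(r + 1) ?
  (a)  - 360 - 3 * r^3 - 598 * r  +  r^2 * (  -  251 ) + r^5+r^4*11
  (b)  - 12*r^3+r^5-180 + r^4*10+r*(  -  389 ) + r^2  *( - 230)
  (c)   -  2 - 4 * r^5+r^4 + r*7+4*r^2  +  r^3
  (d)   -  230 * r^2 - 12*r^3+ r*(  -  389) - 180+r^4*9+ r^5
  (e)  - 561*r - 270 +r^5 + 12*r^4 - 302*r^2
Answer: b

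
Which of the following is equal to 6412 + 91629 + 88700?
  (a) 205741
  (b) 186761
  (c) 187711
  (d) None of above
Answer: d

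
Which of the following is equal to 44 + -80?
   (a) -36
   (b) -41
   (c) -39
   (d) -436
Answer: a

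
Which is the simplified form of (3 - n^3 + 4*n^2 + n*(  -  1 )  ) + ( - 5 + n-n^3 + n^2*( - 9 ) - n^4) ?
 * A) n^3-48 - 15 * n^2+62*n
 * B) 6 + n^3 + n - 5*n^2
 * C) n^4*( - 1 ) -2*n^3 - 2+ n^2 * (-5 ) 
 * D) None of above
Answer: C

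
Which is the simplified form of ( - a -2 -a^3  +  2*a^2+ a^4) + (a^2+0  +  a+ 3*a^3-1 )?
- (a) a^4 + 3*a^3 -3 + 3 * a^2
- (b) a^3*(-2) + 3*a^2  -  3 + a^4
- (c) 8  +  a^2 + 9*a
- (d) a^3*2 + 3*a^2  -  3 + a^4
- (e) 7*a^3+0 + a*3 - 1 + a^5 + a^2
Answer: d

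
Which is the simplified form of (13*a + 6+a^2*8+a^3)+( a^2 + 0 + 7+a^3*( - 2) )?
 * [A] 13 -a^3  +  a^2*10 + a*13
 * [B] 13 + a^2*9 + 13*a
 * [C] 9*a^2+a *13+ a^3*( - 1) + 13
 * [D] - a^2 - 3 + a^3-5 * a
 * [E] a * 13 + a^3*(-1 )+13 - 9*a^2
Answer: C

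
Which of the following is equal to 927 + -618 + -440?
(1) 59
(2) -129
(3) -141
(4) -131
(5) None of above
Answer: 4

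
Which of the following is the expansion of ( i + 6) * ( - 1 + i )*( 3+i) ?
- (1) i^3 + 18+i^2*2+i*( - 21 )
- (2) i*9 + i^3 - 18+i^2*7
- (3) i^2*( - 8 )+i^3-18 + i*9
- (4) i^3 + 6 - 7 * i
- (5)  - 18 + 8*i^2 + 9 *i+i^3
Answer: 5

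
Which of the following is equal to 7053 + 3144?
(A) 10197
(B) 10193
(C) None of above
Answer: A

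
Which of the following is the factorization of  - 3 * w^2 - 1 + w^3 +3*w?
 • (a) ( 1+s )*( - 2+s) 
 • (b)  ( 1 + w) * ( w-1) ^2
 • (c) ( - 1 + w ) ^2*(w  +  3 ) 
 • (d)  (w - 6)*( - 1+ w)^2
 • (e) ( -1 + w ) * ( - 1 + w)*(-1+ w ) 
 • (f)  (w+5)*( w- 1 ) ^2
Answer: e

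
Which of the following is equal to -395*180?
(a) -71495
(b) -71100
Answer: b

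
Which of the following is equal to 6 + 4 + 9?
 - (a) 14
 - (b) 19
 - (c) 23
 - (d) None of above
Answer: b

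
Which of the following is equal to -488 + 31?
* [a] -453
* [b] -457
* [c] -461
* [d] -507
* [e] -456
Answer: b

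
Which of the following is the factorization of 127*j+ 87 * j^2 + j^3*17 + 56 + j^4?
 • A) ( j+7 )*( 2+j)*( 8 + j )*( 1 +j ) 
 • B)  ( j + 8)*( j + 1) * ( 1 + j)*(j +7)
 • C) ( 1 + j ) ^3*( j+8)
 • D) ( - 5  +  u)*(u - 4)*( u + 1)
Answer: B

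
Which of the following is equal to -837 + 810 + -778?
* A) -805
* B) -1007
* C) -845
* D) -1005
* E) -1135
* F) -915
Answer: A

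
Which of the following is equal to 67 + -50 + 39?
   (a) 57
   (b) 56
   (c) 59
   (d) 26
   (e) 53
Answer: b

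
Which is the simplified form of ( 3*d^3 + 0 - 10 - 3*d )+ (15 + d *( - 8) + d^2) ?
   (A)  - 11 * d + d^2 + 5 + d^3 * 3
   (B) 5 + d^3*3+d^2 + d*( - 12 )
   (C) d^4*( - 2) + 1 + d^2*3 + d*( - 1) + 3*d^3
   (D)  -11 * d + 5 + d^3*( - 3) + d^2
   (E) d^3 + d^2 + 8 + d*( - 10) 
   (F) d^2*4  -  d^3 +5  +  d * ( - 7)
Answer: A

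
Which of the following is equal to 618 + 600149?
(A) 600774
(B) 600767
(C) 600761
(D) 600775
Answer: B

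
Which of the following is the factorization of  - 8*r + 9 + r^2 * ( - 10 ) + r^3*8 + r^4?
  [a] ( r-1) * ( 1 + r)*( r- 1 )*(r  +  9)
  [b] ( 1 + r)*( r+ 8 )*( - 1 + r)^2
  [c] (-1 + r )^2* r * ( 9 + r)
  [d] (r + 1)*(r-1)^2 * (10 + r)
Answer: a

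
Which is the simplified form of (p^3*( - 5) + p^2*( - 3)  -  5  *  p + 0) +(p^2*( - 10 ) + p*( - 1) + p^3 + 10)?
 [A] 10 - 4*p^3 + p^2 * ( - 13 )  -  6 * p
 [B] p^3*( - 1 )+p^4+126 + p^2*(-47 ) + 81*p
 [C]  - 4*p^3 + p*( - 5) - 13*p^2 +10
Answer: A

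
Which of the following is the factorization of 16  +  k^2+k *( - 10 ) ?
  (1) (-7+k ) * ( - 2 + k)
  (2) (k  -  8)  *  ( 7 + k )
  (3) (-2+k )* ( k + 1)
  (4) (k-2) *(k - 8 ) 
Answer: 4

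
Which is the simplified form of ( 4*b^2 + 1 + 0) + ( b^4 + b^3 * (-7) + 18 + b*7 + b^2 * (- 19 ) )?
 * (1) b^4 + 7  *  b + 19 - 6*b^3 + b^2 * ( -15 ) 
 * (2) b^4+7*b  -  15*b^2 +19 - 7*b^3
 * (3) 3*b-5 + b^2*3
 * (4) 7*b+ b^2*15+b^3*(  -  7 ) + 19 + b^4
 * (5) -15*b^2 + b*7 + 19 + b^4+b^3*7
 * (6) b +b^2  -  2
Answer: 2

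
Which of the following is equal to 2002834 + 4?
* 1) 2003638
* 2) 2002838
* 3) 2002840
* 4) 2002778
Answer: 2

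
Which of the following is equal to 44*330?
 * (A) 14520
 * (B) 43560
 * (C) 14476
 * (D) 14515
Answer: A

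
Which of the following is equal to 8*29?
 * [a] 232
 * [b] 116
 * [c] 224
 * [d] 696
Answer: a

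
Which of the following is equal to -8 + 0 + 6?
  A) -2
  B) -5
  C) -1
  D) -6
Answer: A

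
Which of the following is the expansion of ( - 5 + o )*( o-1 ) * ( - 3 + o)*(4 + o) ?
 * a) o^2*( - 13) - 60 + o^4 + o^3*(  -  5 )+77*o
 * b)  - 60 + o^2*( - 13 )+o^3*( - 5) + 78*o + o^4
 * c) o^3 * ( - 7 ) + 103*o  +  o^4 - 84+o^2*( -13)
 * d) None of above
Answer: a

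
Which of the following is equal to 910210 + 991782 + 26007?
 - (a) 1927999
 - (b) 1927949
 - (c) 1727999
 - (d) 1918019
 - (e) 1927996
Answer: a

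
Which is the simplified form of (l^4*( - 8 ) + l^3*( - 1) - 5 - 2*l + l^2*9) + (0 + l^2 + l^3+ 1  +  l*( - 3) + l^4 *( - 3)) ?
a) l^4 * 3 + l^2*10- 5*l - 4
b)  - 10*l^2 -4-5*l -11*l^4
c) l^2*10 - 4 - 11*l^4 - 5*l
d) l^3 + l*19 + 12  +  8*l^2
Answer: c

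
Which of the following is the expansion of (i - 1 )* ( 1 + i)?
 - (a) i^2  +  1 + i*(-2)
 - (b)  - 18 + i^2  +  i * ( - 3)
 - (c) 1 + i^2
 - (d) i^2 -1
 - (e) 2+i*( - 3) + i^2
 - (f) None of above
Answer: d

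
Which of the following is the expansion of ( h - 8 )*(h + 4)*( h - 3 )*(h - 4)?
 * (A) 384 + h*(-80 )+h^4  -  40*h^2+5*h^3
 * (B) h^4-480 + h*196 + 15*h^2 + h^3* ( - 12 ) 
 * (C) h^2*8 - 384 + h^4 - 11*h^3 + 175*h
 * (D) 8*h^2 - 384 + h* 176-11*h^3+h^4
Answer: D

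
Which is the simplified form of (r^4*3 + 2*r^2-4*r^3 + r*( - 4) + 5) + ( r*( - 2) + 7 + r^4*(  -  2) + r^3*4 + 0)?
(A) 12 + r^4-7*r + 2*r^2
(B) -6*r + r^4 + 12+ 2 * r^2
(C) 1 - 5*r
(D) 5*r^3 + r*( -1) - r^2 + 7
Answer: B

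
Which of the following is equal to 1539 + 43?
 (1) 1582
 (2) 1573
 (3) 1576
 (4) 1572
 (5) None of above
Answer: 1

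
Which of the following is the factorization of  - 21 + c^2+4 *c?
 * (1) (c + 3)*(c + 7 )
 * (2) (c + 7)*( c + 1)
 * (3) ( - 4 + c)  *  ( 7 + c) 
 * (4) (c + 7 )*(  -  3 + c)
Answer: 4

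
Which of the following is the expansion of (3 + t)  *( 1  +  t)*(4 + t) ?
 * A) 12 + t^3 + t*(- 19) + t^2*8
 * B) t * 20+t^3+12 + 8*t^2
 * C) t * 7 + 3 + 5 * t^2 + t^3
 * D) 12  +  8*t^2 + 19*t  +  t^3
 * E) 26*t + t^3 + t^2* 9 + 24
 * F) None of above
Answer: D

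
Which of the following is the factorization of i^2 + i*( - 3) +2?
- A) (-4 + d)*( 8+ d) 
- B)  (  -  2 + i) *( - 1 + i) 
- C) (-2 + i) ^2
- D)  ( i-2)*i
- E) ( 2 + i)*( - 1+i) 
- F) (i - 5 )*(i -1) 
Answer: B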